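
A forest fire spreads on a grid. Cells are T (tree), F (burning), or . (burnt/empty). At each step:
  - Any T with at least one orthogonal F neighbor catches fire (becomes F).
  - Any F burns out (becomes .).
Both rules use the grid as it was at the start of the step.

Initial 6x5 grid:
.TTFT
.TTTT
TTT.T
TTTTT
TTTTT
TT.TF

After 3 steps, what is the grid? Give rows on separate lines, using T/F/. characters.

Step 1: 5 trees catch fire, 2 burn out
  .TF.F
  .TTFT
  TTT.T
  TTTTT
  TTTTF
  TT.F.
Step 2: 5 trees catch fire, 5 burn out
  .F...
  .TF.F
  TTT.T
  TTTTF
  TTTF.
  TT...
Step 3: 5 trees catch fire, 5 burn out
  .....
  .F...
  TTF.F
  TTTF.
  TTF..
  TT...

.....
.F...
TTF.F
TTTF.
TTF..
TT...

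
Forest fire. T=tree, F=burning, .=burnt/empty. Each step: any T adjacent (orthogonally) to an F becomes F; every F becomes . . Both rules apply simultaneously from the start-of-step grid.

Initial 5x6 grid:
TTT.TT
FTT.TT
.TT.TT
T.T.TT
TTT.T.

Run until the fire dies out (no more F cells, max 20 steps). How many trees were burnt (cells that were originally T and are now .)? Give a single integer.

Step 1: +2 fires, +1 burnt (F count now 2)
Step 2: +3 fires, +2 burnt (F count now 3)
Step 3: +2 fires, +3 burnt (F count now 2)
Step 4: +1 fires, +2 burnt (F count now 1)
Step 5: +1 fires, +1 burnt (F count now 1)
Step 6: +1 fires, +1 burnt (F count now 1)
Step 7: +1 fires, +1 burnt (F count now 1)
Step 8: +1 fires, +1 burnt (F count now 1)
Step 9: +0 fires, +1 burnt (F count now 0)
Fire out after step 9
Initially T: 21, now '.': 21
Total burnt (originally-T cells now '.'): 12

Answer: 12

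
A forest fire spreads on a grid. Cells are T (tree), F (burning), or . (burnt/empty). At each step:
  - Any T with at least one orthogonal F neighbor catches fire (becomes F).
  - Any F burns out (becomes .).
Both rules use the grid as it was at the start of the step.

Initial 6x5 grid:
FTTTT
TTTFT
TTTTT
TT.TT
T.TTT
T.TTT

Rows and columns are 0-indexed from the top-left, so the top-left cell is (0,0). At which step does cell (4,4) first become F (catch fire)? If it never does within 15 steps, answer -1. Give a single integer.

Step 1: cell (4,4)='T' (+6 fires, +2 burnt)
Step 2: cell (4,4)='T' (+7 fires, +6 burnt)
Step 3: cell (4,4)='T' (+4 fires, +7 burnt)
Step 4: cell (4,4)='F' (+5 fires, +4 burnt)
  -> target ignites at step 4
Step 5: cell (4,4)='.' (+3 fires, +5 burnt)
Step 6: cell (4,4)='.' (+0 fires, +3 burnt)
  fire out at step 6

4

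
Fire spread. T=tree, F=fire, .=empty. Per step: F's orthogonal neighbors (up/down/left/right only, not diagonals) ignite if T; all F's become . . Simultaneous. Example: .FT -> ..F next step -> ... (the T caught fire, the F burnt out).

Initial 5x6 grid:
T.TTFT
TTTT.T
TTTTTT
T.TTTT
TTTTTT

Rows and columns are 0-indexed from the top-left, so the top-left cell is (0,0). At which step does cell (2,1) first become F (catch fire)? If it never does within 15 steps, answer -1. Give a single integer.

Step 1: cell (2,1)='T' (+2 fires, +1 burnt)
Step 2: cell (2,1)='T' (+3 fires, +2 burnt)
Step 3: cell (2,1)='T' (+3 fires, +3 burnt)
Step 4: cell (2,1)='T' (+5 fires, +3 burnt)
Step 5: cell (2,1)='F' (+6 fires, +5 burnt)
  -> target ignites at step 5
Step 6: cell (2,1)='.' (+4 fires, +6 burnt)
Step 7: cell (2,1)='.' (+2 fires, +4 burnt)
Step 8: cell (2,1)='.' (+1 fires, +2 burnt)
Step 9: cell (2,1)='.' (+0 fires, +1 burnt)
  fire out at step 9

5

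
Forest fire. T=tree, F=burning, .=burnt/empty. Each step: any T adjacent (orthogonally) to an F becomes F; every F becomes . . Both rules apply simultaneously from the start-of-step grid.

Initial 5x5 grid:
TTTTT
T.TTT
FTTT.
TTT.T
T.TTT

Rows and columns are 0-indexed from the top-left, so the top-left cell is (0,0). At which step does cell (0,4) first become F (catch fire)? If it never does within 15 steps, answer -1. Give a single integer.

Step 1: cell (0,4)='T' (+3 fires, +1 burnt)
Step 2: cell (0,4)='T' (+4 fires, +3 burnt)
Step 3: cell (0,4)='T' (+4 fires, +4 burnt)
Step 4: cell (0,4)='T' (+3 fires, +4 burnt)
Step 5: cell (0,4)='T' (+3 fires, +3 burnt)
Step 6: cell (0,4)='F' (+2 fires, +3 burnt)
  -> target ignites at step 6
Step 7: cell (0,4)='.' (+1 fires, +2 burnt)
Step 8: cell (0,4)='.' (+0 fires, +1 burnt)
  fire out at step 8

6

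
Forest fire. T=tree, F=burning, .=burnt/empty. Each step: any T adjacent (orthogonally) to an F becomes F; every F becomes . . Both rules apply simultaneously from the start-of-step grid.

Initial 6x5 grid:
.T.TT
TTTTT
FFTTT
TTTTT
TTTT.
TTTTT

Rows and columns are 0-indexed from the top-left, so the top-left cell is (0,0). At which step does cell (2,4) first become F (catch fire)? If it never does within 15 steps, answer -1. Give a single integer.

Step 1: cell (2,4)='T' (+5 fires, +2 burnt)
Step 2: cell (2,4)='T' (+6 fires, +5 burnt)
Step 3: cell (2,4)='F' (+6 fires, +6 burnt)
  -> target ignites at step 3
Step 4: cell (2,4)='.' (+5 fires, +6 burnt)
Step 5: cell (2,4)='.' (+2 fires, +5 burnt)
Step 6: cell (2,4)='.' (+1 fires, +2 burnt)
Step 7: cell (2,4)='.' (+0 fires, +1 burnt)
  fire out at step 7

3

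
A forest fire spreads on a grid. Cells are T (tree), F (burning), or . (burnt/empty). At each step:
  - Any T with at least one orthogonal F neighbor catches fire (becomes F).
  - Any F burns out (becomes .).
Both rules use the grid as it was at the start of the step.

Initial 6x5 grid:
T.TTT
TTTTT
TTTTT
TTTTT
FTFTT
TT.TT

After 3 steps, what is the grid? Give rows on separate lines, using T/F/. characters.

Step 1: 5 trees catch fire, 2 burn out
  T.TTT
  TTTTT
  TTTTT
  FTFTT
  .F.FT
  FT.TT
Step 2: 7 trees catch fire, 5 burn out
  T.TTT
  TTTTT
  FTFTT
  .F.FT
  ....F
  .F.FT
Step 3: 6 trees catch fire, 7 burn out
  T.TTT
  FTFTT
  .F.FT
  ....F
  .....
  ....F

T.TTT
FTFTT
.F.FT
....F
.....
....F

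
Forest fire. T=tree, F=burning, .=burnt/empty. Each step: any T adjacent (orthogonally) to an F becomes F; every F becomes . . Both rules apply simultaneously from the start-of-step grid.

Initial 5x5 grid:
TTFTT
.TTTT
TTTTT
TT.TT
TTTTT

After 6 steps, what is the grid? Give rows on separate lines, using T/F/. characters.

Step 1: 3 trees catch fire, 1 burn out
  TF.FT
  .TFTT
  TTTTT
  TT.TT
  TTTTT
Step 2: 5 trees catch fire, 3 burn out
  F...F
  .F.FT
  TTFTT
  TT.TT
  TTTTT
Step 3: 3 trees catch fire, 5 burn out
  .....
  ....F
  TF.FT
  TT.TT
  TTTTT
Step 4: 4 trees catch fire, 3 burn out
  .....
  .....
  F...F
  TF.FT
  TTTTT
Step 5: 4 trees catch fire, 4 burn out
  .....
  .....
  .....
  F...F
  TFTFT
Step 6: 3 trees catch fire, 4 burn out
  .....
  .....
  .....
  .....
  F.F.F

.....
.....
.....
.....
F.F.F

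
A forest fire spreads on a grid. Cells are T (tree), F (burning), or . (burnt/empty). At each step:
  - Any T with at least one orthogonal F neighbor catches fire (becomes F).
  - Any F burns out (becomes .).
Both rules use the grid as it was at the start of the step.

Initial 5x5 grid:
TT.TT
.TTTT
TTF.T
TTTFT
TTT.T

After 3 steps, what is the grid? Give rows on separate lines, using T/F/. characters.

Step 1: 4 trees catch fire, 2 burn out
  TT.TT
  .TFTT
  TF..T
  TTF.F
  TTT.T
Step 2: 7 trees catch fire, 4 burn out
  TT.TT
  .F.FT
  F...F
  TF...
  TTF.F
Step 3: 5 trees catch fire, 7 burn out
  TF.FT
  ....F
  .....
  F....
  TF...

TF.FT
....F
.....
F....
TF...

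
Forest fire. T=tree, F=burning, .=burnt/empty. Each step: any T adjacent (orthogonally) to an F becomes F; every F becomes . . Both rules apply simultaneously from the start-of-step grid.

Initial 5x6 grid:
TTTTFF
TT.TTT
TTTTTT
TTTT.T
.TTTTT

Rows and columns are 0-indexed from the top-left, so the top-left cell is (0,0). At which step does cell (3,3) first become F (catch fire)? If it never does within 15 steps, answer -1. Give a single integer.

Step 1: cell (3,3)='T' (+3 fires, +2 burnt)
Step 2: cell (3,3)='T' (+4 fires, +3 burnt)
Step 3: cell (3,3)='T' (+3 fires, +4 burnt)
Step 4: cell (3,3)='F' (+5 fires, +3 burnt)
  -> target ignites at step 4
Step 5: cell (3,3)='.' (+5 fires, +5 burnt)
Step 6: cell (3,3)='.' (+3 fires, +5 burnt)
Step 7: cell (3,3)='.' (+2 fires, +3 burnt)
Step 8: cell (3,3)='.' (+0 fires, +2 burnt)
  fire out at step 8

4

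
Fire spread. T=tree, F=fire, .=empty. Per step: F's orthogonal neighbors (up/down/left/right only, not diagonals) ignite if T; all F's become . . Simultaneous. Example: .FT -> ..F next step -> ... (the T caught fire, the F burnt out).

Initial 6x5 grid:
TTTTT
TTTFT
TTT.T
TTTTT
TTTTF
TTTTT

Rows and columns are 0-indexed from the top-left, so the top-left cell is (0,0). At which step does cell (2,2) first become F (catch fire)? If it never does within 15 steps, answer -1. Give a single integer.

Step 1: cell (2,2)='T' (+6 fires, +2 burnt)
Step 2: cell (2,2)='F' (+8 fires, +6 burnt)
  -> target ignites at step 2
Step 3: cell (2,2)='.' (+6 fires, +8 burnt)
Step 4: cell (2,2)='.' (+5 fires, +6 burnt)
Step 5: cell (2,2)='.' (+2 fires, +5 burnt)
Step 6: cell (2,2)='.' (+0 fires, +2 burnt)
  fire out at step 6

2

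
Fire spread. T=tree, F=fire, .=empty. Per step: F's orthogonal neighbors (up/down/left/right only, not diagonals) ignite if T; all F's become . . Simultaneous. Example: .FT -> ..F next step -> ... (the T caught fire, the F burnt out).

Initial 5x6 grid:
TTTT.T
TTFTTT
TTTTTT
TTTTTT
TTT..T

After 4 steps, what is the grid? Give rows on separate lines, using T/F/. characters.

Step 1: 4 trees catch fire, 1 burn out
  TTFT.T
  TF.FTT
  TTFTTT
  TTTTTT
  TTT..T
Step 2: 7 trees catch fire, 4 burn out
  TF.F.T
  F...FT
  TF.FTT
  TTFTTT
  TTT..T
Step 3: 7 trees catch fire, 7 burn out
  F....T
  .....F
  F...FT
  TF.FTT
  TTF..T
Step 4: 5 trees catch fire, 7 burn out
  .....F
  ......
  .....F
  F...FT
  TF...T

.....F
......
.....F
F...FT
TF...T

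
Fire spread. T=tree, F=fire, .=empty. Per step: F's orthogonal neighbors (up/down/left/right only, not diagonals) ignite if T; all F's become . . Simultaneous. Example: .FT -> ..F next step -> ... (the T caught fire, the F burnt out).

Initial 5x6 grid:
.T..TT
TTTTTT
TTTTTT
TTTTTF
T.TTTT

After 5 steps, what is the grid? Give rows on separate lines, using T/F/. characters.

Step 1: 3 trees catch fire, 1 burn out
  .T..TT
  TTTTTT
  TTTTTF
  TTTTF.
  T.TTTF
Step 2: 4 trees catch fire, 3 burn out
  .T..TT
  TTTTTF
  TTTTF.
  TTTF..
  T.TTF.
Step 3: 5 trees catch fire, 4 burn out
  .T..TF
  TTTTF.
  TTTF..
  TTF...
  T.TF..
Step 4: 5 trees catch fire, 5 burn out
  .T..F.
  TTTF..
  TTF...
  TF....
  T.F...
Step 5: 3 trees catch fire, 5 burn out
  .T....
  TTF...
  TF....
  F.....
  T.....

.T....
TTF...
TF....
F.....
T.....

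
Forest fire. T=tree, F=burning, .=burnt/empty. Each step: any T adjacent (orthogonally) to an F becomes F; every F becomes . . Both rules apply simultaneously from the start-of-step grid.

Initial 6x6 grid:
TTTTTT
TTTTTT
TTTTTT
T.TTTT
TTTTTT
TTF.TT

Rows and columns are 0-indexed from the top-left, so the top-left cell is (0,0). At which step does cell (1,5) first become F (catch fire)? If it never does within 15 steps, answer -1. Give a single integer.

Step 1: cell (1,5)='T' (+2 fires, +1 burnt)
Step 2: cell (1,5)='T' (+4 fires, +2 burnt)
Step 3: cell (1,5)='T' (+4 fires, +4 burnt)
Step 4: cell (1,5)='T' (+7 fires, +4 burnt)
Step 5: cell (1,5)='T' (+7 fires, +7 burnt)
Step 6: cell (1,5)='T' (+5 fires, +7 burnt)
Step 7: cell (1,5)='F' (+3 fires, +5 burnt)
  -> target ignites at step 7
Step 8: cell (1,5)='.' (+1 fires, +3 burnt)
Step 9: cell (1,5)='.' (+0 fires, +1 burnt)
  fire out at step 9

7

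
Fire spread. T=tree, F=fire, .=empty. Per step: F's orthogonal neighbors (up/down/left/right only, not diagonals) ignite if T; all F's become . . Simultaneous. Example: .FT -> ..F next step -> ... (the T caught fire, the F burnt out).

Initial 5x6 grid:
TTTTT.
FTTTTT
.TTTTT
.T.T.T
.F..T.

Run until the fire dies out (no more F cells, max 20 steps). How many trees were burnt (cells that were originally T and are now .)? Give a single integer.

Answer: 18

Derivation:
Step 1: +3 fires, +2 burnt (F count now 3)
Step 2: +3 fires, +3 burnt (F count now 3)
Step 3: +3 fires, +3 burnt (F count now 3)
Step 4: +3 fires, +3 burnt (F count now 3)
Step 5: +4 fires, +3 burnt (F count now 4)
Step 6: +1 fires, +4 burnt (F count now 1)
Step 7: +1 fires, +1 burnt (F count now 1)
Step 8: +0 fires, +1 burnt (F count now 0)
Fire out after step 8
Initially T: 19, now '.': 29
Total burnt (originally-T cells now '.'): 18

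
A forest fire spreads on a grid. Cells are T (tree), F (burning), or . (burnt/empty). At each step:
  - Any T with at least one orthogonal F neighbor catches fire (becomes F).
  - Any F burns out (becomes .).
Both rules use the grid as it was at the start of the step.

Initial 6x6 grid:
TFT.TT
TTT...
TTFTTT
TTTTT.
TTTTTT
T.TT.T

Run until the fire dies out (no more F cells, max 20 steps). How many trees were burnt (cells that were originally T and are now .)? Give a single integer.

Answer: 25

Derivation:
Step 1: +7 fires, +2 burnt (F count now 7)
Step 2: +6 fires, +7 burnt (F count now 6)
Step 3: +6 fires, +6 burnt (F count now 6)
Step 4: +3 fires, +6 burnt (F count now 3)
Step 5: +2 fires, +3 burnt (F count now 2)
Step 6: +1 fires, +2 burnt (F count now 1)
Step 7: +0 fires, +1 burnt (F count now 0)
Fire out after step 7
Initially T: 27, now '.': 34
Total burnt (originally-T cells now '.'): 25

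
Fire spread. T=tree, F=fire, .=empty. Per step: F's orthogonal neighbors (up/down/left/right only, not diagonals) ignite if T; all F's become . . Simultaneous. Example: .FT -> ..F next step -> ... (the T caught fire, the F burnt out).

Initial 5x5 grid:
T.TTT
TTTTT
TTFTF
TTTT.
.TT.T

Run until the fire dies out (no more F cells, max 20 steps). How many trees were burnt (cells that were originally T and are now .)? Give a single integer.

Step 1: +5 fires, +2 burnt (F count now 5)
Step 2: +8 fires, +5 burnt (F count now 8)
Step 3: +4 fires, +8 burnt (F count now 4)
Step 4: +1 fires, +4 burnt (F count now 1)
Step 5: +0 fires, +1 burnt (F count now 0)
Fire out after step 5
Initially T: 19, now '.': 24
Total burnt (originally-T cells now '.'): 18

Answer: 18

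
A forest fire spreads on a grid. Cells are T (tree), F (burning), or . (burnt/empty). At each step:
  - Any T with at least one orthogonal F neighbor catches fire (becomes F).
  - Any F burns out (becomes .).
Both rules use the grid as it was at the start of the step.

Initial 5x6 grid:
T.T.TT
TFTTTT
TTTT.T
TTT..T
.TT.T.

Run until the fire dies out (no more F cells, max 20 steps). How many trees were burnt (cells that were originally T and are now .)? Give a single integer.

Step 1: +3 fires, +1 burnt (F count now 3)
Step 2: +6 fires, +3 burnt (F count now 6)
Step 3: +5 fires, +6 burnt (F count now 5)
Step 4: +3 fires, +5 burnt (F count now 3)
Step 5: +2 fires, +3 burnt (F count now 2)
Step 6: +1 fires, +2 burnt (F count now 1)
Step 7: +0 fires, +1 burnt (F count now 0)
Fire out after step 7
Initially T: 21, now '.': 29
Total burnt (originally-T cells now '.'): 20

Answer: 20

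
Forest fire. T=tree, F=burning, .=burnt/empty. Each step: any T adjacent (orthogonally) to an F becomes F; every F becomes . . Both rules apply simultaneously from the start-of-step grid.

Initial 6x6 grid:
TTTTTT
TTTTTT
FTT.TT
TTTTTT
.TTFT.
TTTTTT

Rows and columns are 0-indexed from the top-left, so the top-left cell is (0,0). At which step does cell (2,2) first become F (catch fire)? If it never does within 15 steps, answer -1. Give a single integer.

Step 1: cell (2,2)='T' (+7 fires, +2 burnt)
Step 2: cell (2,2)='F' (+9 fires, +7 burnt)
  -> target ignites at step 2
Step 3: cell (2,2)='.' (+6 fires, +9 burnt)
Step 4: cell (2,2)='.' (+5 fires, +6 burnt)
Step 5: cell (2,2)='.' (+3 fires, +5 burnt)
Step 6: cell (2,2)='.' (+1 fires, +3 burnt)
Step 7: cell (2,2)='.' (+0 fires, +1 burnt)
  fire out at step 7

2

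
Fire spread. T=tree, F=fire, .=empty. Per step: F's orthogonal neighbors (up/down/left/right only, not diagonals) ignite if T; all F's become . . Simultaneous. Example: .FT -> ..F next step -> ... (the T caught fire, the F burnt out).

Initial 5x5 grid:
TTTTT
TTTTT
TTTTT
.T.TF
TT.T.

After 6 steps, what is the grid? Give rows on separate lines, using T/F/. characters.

Step 1: 2 trees catch fire, 1 burn out
  TTTTT
  TTTTT
  TTTTF
  .T.F.
  TT.T.
Step 2: 3 trees catch fire, 2 burn out
  TTTTT
  TTTTF
  TTTF.
  .T...
  TT.F.
Step 3: 3 trees catch fire, 3 burn out
  TTTTF
  TTTF.
  TTF..
  .T...
  TT...
Step 4: 3 trees catch fire, 3 burn out
  TTTF.
  TTF..
  TF...
  .T...
  TT...
Step 5: 4 trees catch fire, 3 burn out
  TTF..
  TF...
  F....
  .F...
  TT...
Step 6: 3 trees catch fire, 4 burn out
  TF...
  F....
  .....
  .....
  TF...

TF...
F....
.....
.....
TF...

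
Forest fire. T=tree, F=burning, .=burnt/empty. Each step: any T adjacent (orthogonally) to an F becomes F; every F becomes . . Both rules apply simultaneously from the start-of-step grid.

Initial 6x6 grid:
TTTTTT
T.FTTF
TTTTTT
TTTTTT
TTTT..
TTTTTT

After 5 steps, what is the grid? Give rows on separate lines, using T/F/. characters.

Step 1: 6 trees catch fire, 2 burn out
  TTFTTF
  T..FF.
  TTFTTF
  TTTTTT
  TTTT..
  TTTTTT
Step 2: 8 trees catch fire, 6 burn out
  TF.FF.
  T.....
  TF.FF.
  TTFTTF
  TTTT..
  TTTTTT
Step 3: 6 trees catch fire, 8 burn out
  F.....
  T.....
  F.....
  TF.FF.
  TTFT..
  TTTTTT
Step 4: 5 trees catch fire, 6 burn out
  ......
  F.....
  ......
  F.....
  TF.F..
  TTFTTT
Step 5: 3 trees catch fire, 5 burn out
  ......
  ......
  ......
  ......
  F.....
  TF.FTT

......
......
......
......
F.....
TF.FTT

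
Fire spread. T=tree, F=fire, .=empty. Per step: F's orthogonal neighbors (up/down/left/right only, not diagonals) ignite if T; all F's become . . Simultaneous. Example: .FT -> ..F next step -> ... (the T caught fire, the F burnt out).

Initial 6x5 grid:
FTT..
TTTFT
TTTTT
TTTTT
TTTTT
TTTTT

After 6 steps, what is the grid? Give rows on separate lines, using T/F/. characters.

Step 1: 5 trees catch fire, 2 burn out
  .FT..
  FTF.F
  TTTFT
  TTTTT
  TTTTT
  TTTTT
Step 2: 6 trees catch fire, 5 burn out
  ..F..
  .F...
  FTF.F
  TTTFT
  TTTTT
  TTTTT
Step 3: 5 trees catch fire, 6 burn out
  .....
  .....
  .F...
  FTF.F
  TTTFT
  TTTTT
Step 4: 5 trees catch fire, 5 burn out
  .....
  .....
  .....
  .F...
  FTF.F
  TTTFT
Step 5: 4 trees catch fire, 5 burn out
  .....
  .....
  .....
  .....
  .F...
  FTF.F
Step 6: 1 trees catch fire, 4 burn out
  .....
  .....
  .....
  .....
  .....
  .F...

.....
.....
.....
.....
.....
.F...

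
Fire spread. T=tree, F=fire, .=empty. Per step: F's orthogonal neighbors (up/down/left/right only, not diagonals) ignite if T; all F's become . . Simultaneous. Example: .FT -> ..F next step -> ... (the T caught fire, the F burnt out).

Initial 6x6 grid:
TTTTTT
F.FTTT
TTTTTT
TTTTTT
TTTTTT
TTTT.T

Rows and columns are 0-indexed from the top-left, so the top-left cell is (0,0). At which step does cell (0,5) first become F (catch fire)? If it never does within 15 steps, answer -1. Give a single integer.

Step 1: cell (0,5)='T' (+5 fires, +2 burnt)
Step 2: cell (0,5)='T' (+7 fires, +5 burnt)
Step 3: cell (0,5)='T' (+7 fires, +7 burnt)
Step 4: cell (0,5)='F' (+7 fires, +7 burnt)
  -> target ignites at step 4
Step 5: cell (0,5)='.' (+4 fires, +7 burnt)
Step 6: cell (0,5)='.' (+1 fires, +4 burnt)
Step 7: cell (0,5)='.' (+1 fires, +1 burnt)
Step 8: cell (0,5)='.' (+0 fires, +1 burnt)
  fire out at step 8

4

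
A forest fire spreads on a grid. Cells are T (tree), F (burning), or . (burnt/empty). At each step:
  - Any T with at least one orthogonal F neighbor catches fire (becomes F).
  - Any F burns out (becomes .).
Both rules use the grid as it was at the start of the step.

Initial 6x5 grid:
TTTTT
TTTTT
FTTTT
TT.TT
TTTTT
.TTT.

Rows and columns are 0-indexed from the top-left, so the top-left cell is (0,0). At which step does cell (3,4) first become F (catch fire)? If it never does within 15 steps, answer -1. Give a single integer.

Step 1: cell (3,4)='T' (+3 fires, +1 burnt)
Step 2: cell (3,4)='T' (+5 fires, +3 burnt)
Step 3: cell (3,4)='T' (+4 fires, +5 burnt)
Step 4: cell (3,4)='T' (+6 fires, +4 burnt)
Step 5: cell (3,4)='F' (+5 fires, +6 burnt)
  -> target ignites at step 5
Step 6: cell (3,4)='.' (+3 fires, +5 burnt)
Step 7: cell (3,4)='.' (+0 fires, +3 burnt)
  fire out at step 7

5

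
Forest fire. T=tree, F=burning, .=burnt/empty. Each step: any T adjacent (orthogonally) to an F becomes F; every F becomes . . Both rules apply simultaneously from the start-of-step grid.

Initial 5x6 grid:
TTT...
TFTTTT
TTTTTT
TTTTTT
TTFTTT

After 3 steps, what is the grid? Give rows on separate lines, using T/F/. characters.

Step 1: 7 trees catch fire, 2 burn out
  TFT...
  F.FTTT
  TFTTTT
  TTFTTT
  TF.FTT
Step 2: 9 trees catch fire, 7 burn out
  F.F...
  ...FTT
  F.FTTT
  TF.FTT
  F...FT
Step 3: 5 trees catch fire, 9 burn out
  ......
  ....FT
  ...FTT
  F...FT
  .....F

......
....FT
...FTT
F...FT
.....F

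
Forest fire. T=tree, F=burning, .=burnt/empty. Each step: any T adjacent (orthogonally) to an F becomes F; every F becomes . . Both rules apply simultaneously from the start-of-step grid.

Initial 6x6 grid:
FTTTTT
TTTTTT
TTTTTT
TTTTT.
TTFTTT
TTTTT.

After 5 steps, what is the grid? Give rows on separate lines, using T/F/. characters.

Step 1: 6 trees catch fire, 2 burn out
  .FTTTT
  FTTTTT
  TTTTTT
  TTFTT.
  TF.FTT
  TTFTT.
Step 2: 10 trees catch fire, 6 burn out
  ..FTTT
  .FTTTT
  FTFTTT
  TF.FT.
  F...FT
  TF.FT.
Step 3: 9 trees catch fire, 10 burn out
  ...FTT
  ..FTTT
  .F.FTT
  F...F.
  .....F
  F...F.
Step 4: 3 trees catch fire, 9 burn out
  ....FT
  ...FTT
  ....FT
  ......
  ......
  ......
Step 5: 3 trees catch fire, 3 burn out
  .....F
  ....FT
  .....F
  ......
  ......
  ......

.....F
....FT
.....F
......
......
......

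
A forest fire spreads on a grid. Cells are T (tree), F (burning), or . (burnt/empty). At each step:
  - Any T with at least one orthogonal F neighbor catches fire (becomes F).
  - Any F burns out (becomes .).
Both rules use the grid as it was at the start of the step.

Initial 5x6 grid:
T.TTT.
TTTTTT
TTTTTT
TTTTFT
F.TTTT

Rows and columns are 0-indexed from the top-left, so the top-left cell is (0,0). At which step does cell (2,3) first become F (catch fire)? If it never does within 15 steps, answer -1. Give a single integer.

Step 1: cell (2,3)='T' (+5 fires, +2 burnt)
Step 2: cell (2,3)='F' (+8 fires, +5 burnt)
  -> target ignites at step 2
Step 3: cell (2,3)='.' (+7 fires, +8 burnt)
Step 4: cell (2,3)='.' (+4 fires, +7 burnt)
Step 5: cell (2,3)='.' (+1 fires, +4 burnt)
Step 6: cell (2,3)='.' (+0 fires, +1 burnt)
  fire out at step 6

2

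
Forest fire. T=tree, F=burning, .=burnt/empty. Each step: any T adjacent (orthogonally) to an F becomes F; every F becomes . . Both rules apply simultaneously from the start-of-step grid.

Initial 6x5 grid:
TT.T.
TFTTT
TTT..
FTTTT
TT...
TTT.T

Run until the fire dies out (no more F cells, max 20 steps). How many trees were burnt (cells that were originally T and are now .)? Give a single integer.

Answer: 19

Derivation:
Step 1: +7 fires, +2 burnt (F count now 7)
Step 2: +6 fires, +7 burnt (F count now 6)
Step 3: +4 fires, +6 burnt (F count now 4)
Step 4: +2 fires, +4 burnt (F count now 2)
Step 5: +0 fires, +2 burnt (F count now 0)
Fire out after step 5
Initially T: 20, now '.': 29
Total burnt (originally-T cells now '.'): 19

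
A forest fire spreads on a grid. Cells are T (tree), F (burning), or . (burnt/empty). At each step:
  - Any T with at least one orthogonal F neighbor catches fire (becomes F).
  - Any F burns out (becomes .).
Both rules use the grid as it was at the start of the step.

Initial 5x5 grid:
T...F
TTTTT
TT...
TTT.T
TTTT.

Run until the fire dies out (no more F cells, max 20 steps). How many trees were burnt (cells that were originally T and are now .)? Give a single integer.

Answer: 15

Derivation:
Step 1: +1 fires, +1 burnt (F count now 1)
Step 2: +1 fires, +1 burnt (F count now 1)
Step 3: +1 fires, +1 burnt (F count now 1)
Step 4: +1 fires, +1 burnt (F count now 1)
Step 5: +2 fires, +1 burnt (F count now 2)
Step 6: +3 fires, +2 burnt (F count now 3)
Step 7: +3 fires, +3 burnt (F count now 3)
Step 8: +2 fires, +3 burnt (F count now 2)
Step 9: +1 fires, +2 burnt (F count now 1)
Step 10: +0 fires, +1 burnt (F count now 0)
Fire out after step 10
Initially T: 16, now '.': 24
Total burnt (originally-T cells now '.'): 15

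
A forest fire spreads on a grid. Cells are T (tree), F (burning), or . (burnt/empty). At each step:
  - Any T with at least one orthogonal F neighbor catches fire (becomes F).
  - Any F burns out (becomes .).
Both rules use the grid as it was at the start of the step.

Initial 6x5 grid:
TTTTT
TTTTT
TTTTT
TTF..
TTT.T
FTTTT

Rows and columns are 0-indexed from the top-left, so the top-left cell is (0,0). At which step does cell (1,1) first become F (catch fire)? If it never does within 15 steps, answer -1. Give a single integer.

Step 1: cell (1,1)='T' (+5 fires, +2 burnt)
Step 2: cell (1,1)='T' (+6 fires, +5 burnt)
Step 3: cell (1,1)='F' (+6 fires, +6 burnt)
  -> target ignites at step 3
Step 4: cell (1,1)='.' (+5 fires, +6 burnt)
Step 5: cell (1,1)='.' (+3 fires, +5 burnt)
Step 6: cell (1,1)='.' (+0 fires, +3 burnt)
  fire out at step 6

3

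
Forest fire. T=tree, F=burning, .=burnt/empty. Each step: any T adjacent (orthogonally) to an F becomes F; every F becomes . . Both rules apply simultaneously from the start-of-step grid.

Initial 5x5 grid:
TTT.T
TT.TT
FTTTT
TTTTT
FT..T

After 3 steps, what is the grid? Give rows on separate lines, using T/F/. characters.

Step 1: 4 trees catch fire, 2 burn out
  TTT.T
  FT.TT
  .FTTT
  FTTTT
  .F..T
Step 2: 4 trees catch fire, 4 burn out
  FTT.T
  .F.TT
  ..FTT
  .FTTT
  ....T
Step 3: 3 trees catch fire, 4 burn out
  .FT.T
  ...TT
  ...FT
  ..FTT
  ....T

.FT.T
...TT
...FT
..FTT
....T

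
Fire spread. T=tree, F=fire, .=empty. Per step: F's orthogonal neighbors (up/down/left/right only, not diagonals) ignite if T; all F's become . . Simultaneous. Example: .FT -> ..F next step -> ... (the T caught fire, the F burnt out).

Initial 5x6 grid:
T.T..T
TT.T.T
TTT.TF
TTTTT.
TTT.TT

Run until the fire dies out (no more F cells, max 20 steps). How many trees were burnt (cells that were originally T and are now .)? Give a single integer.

Step 1: +2 fires, +1 burnt (F count now 2)
Step 2: +2 fires, +2 burnt (F count now 2)
Step 3: +2 fires, +2 burnt (F count now 2)
Step 4: +2 fires, +2 burnt (F count now 2)
Step 5: +3 fires, +2 burnt (F count now 3)
Step 6: +3 fires, +3 burnt (F count now 3)
Step 7: +3 fires, +3 burnt (F count now 3)
Step 8: +1 fires, +3 burnt (F count now 1)
Step 9: +1 fires, +1 burnt (F count now 1)
Step 10: +0 fires, +1 burnt (F count now 0)
Fire out after step 10
Initially T: 21, now '.': 28
Total burnt (originally-T cells now '.'): 19

Answer: 19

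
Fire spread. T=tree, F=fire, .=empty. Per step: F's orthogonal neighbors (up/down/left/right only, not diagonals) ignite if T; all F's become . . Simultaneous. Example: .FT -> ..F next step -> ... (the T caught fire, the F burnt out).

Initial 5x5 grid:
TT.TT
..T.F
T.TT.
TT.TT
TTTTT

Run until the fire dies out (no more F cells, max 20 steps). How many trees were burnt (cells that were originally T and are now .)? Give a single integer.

Answer: 2

Derivation:
Step 1: +1 fires, +1 burnt (F count now 1)
Step 2: +1 fires, +1 burnt (F count now 1)
Step 3: +0 fires, +1 burnt (F count now 0)
Fire out after step 3
Initially T: 17, now '.': 10
Total burnt (originally-T cells now '.'): 2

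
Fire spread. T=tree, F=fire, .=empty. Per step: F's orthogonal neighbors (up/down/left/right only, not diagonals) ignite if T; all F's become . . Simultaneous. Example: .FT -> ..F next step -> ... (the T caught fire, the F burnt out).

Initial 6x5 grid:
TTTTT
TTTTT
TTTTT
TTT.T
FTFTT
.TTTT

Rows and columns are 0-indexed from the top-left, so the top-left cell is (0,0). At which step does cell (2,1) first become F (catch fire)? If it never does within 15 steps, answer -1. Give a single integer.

Step 1: cell (2,1)='T' (+5 fires, +2 burnt)
Step 2: cell (2,1)='T' (+6 fires, +5 burnt)
Step 3: cell (2,1)='F' (+6 fires, +6 burnt)
  -> target ignites at step 3
Step 4: cell (2,1)='.' (+5 fires, +6 burnt)
Step 5: cell (2,1)='.' (+3 fires, +5 burnt)
Step 6: cell (2,1)='.' (+1 fires, +3 burnt)
Step 7: cell (2,1)='.' (+0 fires, +1 burnt)
  fire out at step 7

3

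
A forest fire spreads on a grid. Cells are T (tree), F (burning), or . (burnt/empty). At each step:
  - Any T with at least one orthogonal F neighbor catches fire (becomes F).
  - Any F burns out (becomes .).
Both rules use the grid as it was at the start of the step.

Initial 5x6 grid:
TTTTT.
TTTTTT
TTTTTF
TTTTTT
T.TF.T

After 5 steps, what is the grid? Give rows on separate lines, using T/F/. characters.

Step 1: 5 trees catch fire, 2 burn out
  TTTTT.
  TTTTTF
  TTTTF.
  TTTFTF
  T.F..T
Step 2: 5 trees catch fire, 5 burn out
  TTTTT.
  TTTTF.
  TTTF..
  TTF.F.
  T....F
Step 3: 4 trees catch fire, 5 burn out
  TTTTF.
  TTTF..
  TTF...
  TF....
  T.....
Step 4: 4 trees catch fire, 4 burn out
  TTTF..
  TTF...
  TF....
  F.....
  T.....
Step 5: 4 trees catch fire, 4 burn out
  TTF...
  TF....
  F.....
  ......
  F.....

TTF...
TF....
F.....
......
F.....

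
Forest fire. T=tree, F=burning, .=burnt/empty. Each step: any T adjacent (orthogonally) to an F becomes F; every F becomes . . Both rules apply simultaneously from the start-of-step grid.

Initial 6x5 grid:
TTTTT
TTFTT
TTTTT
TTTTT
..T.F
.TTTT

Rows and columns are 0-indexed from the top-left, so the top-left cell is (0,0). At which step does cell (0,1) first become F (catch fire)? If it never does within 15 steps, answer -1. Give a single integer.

Step 1: cell (0,1)='T' (+6 fires, +2 burnt)
Step 2: cell (0,1)='F' (+10 fires, +6 burnt)
  -> target ignites at step 2
Step 3: cell (0,1)='.' (+6 fires, +10 burnt)
Step 4: cell (0,1)='.' (+2 fires, +6 burnt)
Step 5: cell (0,1)='.' (+0 fires, +2 burnt)
  fire out at step 5

2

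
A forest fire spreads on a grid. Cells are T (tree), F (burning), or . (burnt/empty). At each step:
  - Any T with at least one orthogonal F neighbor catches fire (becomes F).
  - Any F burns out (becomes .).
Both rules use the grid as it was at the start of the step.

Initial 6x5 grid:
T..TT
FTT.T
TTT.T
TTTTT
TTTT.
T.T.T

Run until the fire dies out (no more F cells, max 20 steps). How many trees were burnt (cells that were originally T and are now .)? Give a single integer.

Answer: 21

Derivation:
Step 1: +3 fires, +1 burnt (F count now 3)
Step 2: +3 fires, +3 burnt (F count now 3)
Step 3: +3 fires, +3 burnt (F count now 3)
Step 4: +3 fires, +3 burnt (F count now 3)
Step 5: +2 fires, +3 burnt (F count now 2)
Step 6: +3 fires, +2 burnt (F count now 3)
Step 7: +1 fires, +3 burnt (F count now 1)
Step 8: +1 fires, +1 burnt (F count now 1)
Step 9: +1 fires, +1 burnt (F count now 1)
Step 10: +1 fires, +1 burnt (F count now 1)
Step 11: +0 fires, +1 burnt (F count now 0)
Fire out after step 11
Initially T: 22, now '.': 29
Total burnt (originally-T cells now '.'): 21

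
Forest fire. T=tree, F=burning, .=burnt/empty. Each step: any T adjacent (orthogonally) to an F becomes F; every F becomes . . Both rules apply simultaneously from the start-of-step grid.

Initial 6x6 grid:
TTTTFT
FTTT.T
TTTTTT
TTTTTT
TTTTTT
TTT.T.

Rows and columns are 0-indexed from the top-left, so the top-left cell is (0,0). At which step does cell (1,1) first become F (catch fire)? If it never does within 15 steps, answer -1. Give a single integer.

Step 1: cell (1,1)='F' (+5 fires, +2 burnt)
  -> target ignites at step 1
Step 2: cell (1,1)='.' (+7 fires, +5 burnt)
Step 3: cell (1,1)='.' (+5 fires, +7 burnt)
Step 4: cell (1,1)='.' (+6 fires, +5 burnt)
Step 5: cell (1,1)='.' (+5 fires, +6 burnt)
Step 6: cell (1,1)='.' (+2 fires, +5 burnt)
Step 7: cell (1,1)='.' (+1 fires, +2 burnt)
Step 8: cell (1,1)='.' (+0 fires, +1 burnt)
  fire out at step 8

1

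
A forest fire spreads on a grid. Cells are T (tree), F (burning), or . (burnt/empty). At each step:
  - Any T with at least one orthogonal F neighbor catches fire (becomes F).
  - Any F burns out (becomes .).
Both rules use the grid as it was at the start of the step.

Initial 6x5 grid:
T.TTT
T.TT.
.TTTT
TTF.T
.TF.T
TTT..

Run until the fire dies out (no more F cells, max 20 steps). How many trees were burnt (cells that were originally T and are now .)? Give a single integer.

Step 1: +4 fires, +2 burnt (F count now 4)
Step 2: +5 fires, +4 burnt (F count now 5)
Step 3: +4 fires, +5 burnt (F count now 4)
Step 4: +2 fires, +4 burnt (F count now 2)
Step 5: +2 fires, +2 burnt (F count now 2)
Step 6: +0 fires, +2 burnt (F count now 0)
Fire out after step 6
Initially T: 19, now '.': 28
Total burnt (originally-T cells now '.'): 17

Answer: 17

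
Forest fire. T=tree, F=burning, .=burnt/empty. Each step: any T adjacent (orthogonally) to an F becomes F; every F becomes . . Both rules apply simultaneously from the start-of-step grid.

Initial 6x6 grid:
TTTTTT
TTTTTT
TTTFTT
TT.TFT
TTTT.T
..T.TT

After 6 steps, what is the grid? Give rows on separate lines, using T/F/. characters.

Step 1: 5 trees catch fire, 2 burn out
  TTTTTT
  TTTFTT
  TTF.FT
  TT.F.F
  TTTT.T
  ..T.TT
Step 2: 7 trees catch fire, 5 burn out
  TTTFTT
  TTF.FT
  TF...F
  TT....
  TTTF.F
  ..T.TT
Step 3: 8 trees catch fire, 7 burn out
  TTF.FT
  TF...F
  F.....
  TF....
  TTF...
  ..T.TF
Step 4: 7 trees catch fire, 8 burn out
  TF...F
  F.....
  ......
  F.....
  TF....
  ..F.F.
Step 5: 2 trees catch fire, 7 burn out
  F.....
  ......
  ......
  ......
  F.....
  ......
Step 6: 0 trees catch fire, 2 burn out
  ......
  ......
  ......
  ......
  ......
  ......

......
......
......
......
......
......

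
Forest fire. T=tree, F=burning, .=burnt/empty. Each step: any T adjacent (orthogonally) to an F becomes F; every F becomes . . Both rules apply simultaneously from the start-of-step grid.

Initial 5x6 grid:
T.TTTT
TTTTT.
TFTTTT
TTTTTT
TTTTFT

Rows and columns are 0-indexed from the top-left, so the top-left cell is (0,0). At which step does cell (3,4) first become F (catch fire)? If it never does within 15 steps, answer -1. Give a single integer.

Step 1: cell (3,4)='F' (+7 fires, +2 burnt)
  -> target ignites at step 1
Step 2: cell (3,4)='.' (+10 fires, +7 burnt)
Step 3: cell (3,4)='.' (+6 fires, +10 burnt)
Step 4: cell (3,4)='.' (+2 fires, +6 burnt)
Step 5: cell (3,4)='.' (+1 fires, +2 burnt)
Step 6: cell (3,4)='.' (+0 fires, +1 burnt)
  fire out at step 6

1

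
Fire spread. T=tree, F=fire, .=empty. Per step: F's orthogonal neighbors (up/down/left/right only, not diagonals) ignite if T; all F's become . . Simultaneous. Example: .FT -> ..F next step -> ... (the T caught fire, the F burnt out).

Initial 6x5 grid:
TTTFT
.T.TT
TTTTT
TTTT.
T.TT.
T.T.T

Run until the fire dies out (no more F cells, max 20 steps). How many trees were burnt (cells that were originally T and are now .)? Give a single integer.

Answer: 21

Derivation:
Step 1: +3 fires, +1 burnt (F count now 3)
Step 2: +3 fires, +3 burnt (F count now 3)
Step 3: +5 fires, +3 burnt (F count now 5)
Step 4: +3 fires, +5 burnt (F count now 3)
Step 5: +3 fires, +3 burnt (F count now 3)
Step 6: +2 fires, +3 burnt (F count now 2)
Step 7: +1 fires, +2 burnt (F count now 1)
Step 8: +1 fires, +1 burnt (F count now 1)
Step 9: +0 fires, +1 burnt (F count now 0)
Fire out after step 9
Initially T: 22, now '.': 29
Total burnt (originally-T cells now '.'): 21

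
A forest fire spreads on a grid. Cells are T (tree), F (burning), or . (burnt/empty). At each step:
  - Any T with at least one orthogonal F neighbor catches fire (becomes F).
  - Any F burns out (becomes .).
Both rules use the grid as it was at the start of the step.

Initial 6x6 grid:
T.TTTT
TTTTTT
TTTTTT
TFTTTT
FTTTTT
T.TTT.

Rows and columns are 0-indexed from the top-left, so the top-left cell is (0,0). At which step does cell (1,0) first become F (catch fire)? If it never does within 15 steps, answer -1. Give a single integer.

Step 1: cell (1,0)='T' (+5 fires, +2 burnt)
Step 2: cell (1,0)='T' (+5 fires, +5 burnt)
Step 3: cell (1,0)='F' (+6 fires, +5 burnt)
  -> target ignites at step 3
Step 4: cell (1,0)='.' (+7 fires, +6 burnt)
Step 5: cell (1,0)='.' (+5 fires, +7 burnt)
Step 6: cell (1,0)='.' (+2 fires, +5 burnt)
Step 7: cell (1,0)='.' (+1 fires, +2 burnt)
Step 8: cell (1,0)='.' (+0 fires, +1 burnt)
  fire out at step 8

3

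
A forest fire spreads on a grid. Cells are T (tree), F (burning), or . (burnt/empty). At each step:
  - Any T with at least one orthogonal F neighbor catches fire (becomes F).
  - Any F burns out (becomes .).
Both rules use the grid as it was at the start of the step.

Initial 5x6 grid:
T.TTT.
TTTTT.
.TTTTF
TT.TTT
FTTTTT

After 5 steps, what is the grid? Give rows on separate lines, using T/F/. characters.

Step 1: 4 trees catch fire, 2 burn out
  T.TTT.
  TTTTT.
  .TTTF.
  FT.TTF
  .FTTTT
Step 2: 6 trees catch fire, 4 burn out
  T.TTT.
  TTTTF.
  .TTF..
  .F.TF.
  ..FTTF
Step 3: 7 trees catch fire, 6 burn out
  T.TTF.
  TTTF..
  .FF...
  ...F..
  ...FF.
Step 4: 3 trees catch fire, 7 burn out
  T.TF..
  TFF...
  ......
  ......
  ......
Step 5: 2 trees catch fire, 3 burn out
  T.F...
  F.....
  ......
  ......
  ......

T.F...
F.....
......
......
......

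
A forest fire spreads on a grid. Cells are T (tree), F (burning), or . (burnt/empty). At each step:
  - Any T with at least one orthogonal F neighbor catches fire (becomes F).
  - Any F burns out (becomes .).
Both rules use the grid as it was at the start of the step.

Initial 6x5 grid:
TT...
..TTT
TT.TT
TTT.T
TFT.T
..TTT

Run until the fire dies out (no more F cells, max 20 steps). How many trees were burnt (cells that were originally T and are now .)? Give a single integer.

Step 1: +3 fires, +1 burnt (F count now 3)
Step 2: +4 fires, +3 burnt (F count now 4)
Step 3: +2 fires, +4 burnt (F count now 2)
Step 4: +1 fires, +2 burnt (F count now 1)
Step 5: +1 fires, +1 burnt (F count now 1)
Step 6: +1 fires, +1 burnt (F count now 1)
Step 7: +1 fires, +1 burnt (F count now 1)
Step 8: +2 fires, +1 burnt (F count now 2)
Step 9: +1 fires, +2 burnt (F count now 1)
Step 10: +1 fires, +1 burnt (F count now 1)
Step 11: +0 fires, +1 burnt (F count now 0)
Fire out after step 11
Initially T: 19, now '.': 28
Total burnt (originally-T cells now '.'): 17

Answer: 17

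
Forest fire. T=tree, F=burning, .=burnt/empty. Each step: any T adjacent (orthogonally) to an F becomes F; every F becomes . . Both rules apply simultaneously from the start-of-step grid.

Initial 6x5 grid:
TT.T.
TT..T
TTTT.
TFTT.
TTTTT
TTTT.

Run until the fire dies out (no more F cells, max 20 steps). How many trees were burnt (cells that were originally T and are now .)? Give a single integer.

Step 1: +4 fires, +1 burnt (F count now 4)
Step 2: +7 fires, +4 burnt (F count now 7)
Step 3: +6 fires, +7 burnt (F count now 6)
Step 4: +3 fires, +6 burnt (F count now 3)
Step 5: +0 fires, +3 burnt (F count now 0)
Fire out after step 5
Initially T: 22, now '.': 28
Total burnt (originally-T cells now '.'): 20

Answer: 20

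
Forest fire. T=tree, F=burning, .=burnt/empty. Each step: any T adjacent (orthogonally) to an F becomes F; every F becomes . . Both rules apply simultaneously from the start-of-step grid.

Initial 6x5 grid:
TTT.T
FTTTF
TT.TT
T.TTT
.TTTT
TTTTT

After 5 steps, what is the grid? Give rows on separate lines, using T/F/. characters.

Step 1: 6 trees catch fire, 2 burn out
  FTT.F
  .FTF.
  FT.TF
  T.TTT
  .TTTT
  TTTTT
Step 2: 6 trees catch fire, 6 burn out
  .FT..
  ..F..
  .F.F.
  F.TTF
  .TTTT
  TTTTT
Step 3: 3 trees catch fire, 6 burn out
  ..F..
  .....
  .....
  ..TF.
  .TTTF
  TTTTT
Step 4: 3 trees catch fire, 3 burn out
  .....
  .....
  .....
  ..F..
  .TTF.
  TTTTF
Step 5: 2 trees catch fire, 3 burn out
  .....
  .....
  .....
  .....
  .TF..
  TTTF.

.....
.....
.....
.....
.TF..
TTTF.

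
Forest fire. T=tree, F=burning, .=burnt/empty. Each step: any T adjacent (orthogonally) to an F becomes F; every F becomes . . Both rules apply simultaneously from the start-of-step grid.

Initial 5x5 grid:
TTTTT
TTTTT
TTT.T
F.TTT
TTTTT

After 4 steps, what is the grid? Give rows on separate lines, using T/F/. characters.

Step 1: 2 trees catch fire, 1 burn out
  TTTTT
  TTTTT
  FTT.T
  ..TTT
  FTTTT
Step 2: 3 trees catch fire, 2 burn out
  TTTTT
  FTTTT
  .FT.T
  ..TTT
  .FTTT
Step 3: 4 trees catch fire, 3 burn out
  FTTTT
  .FTTT
  ..F.T
  ..TTT
  ..FTT
Step 4: 4 trees catch fire, 4 burn out
  .FTTT
  ..FTT
  ....T
  ..FTT
  ...FT

.FTTT
..FTT
....T
..FTT
...FT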